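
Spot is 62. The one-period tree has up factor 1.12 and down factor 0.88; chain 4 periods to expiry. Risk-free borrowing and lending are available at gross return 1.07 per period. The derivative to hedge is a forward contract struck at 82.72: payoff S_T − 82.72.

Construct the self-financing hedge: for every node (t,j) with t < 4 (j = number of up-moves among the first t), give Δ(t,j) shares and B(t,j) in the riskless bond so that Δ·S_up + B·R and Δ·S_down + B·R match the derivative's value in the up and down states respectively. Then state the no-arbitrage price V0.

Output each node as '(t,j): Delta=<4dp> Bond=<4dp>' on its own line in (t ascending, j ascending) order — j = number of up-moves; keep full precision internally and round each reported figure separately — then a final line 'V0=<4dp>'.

(0,0): Delta=1.0000 Bond=-63.1067
(1,0): Delta=1.0000 Bond=-67.5242
(1,1): Delta=1.0000 Bond=-67.5242
(2,0): Delta=1.0000 Bond=-72.2509
(2,1): Delta=1.0000 Bond=-72.2509
(2,2): Delta=1.0000 Bond=-72.2509
(3,0): Delta=1.0000 Bond=-77.3084
(3,1): Delta=1.0000 Bond=-77.3084
(3,2): Delta=1.0000 Bond=-77.3084
(3,3): Delta=1.0000 Bond=-77.3084
V0=-1.1067

Since d<R<u, set p* = (R−d)/(u−d) = 0.7917; price each node as the discounted p*-expectation of its children.
Terminal values V(4,·): V(4,0)=-45.5389, V(4,1)=-35.3986, V(4,2)=-22.4927, V(4,3)=-6.0671, V(4,4)=14.8382
  t=3,j=0: stock 42.2513 → up 47.3214 (V=-35.3986), down 37.1811 (V=-45.5389). Price -35.0571; hedge Δ=1.0000, bond B=-77.3084.
  t=3,j=1: stock 53.7743 → up 60.2273 (V=-22.4927), down 47.3214 (V=-35.3986). Price -23.5341; hedge Δ=1.0000, bond B=-77.3084.
  t=3,j=2: stock 68.4401 → up 76.6529 (V=-6.0671), down 60.2273 (V=-22.4927). Price -8.8683; hedge Δ=1.0000, bond B=-77.3084.
  t=3,j=3: stock 87.1055 → up 97.5582 (V=14.8382), down 76.6529 (V=-6.0671). Price 9.7971; hedge Δ=1.0000, bond B=-77.3084.
  t=2,j=0: stock 48.0128 → up 53.7743 (V=-23.5341), down 42.2513 (V=-35.0571). Price -24.2381; hedge Δ=1.0000, bond B=-72.2509.
  t=2,j=1: stock 61.1072 → up 68.4401 (V=-8.8683), down 53.7743 (V=-23.5341). Price -11.1437; hedge Δ=1.0000, bond B=-72.2509.
  t=2,j=2: stock 77.7728 → up 87.1055 (V=9.7971), down 68.4401 (V=-8.8683). Price 5.5219; hedge Δ=1.0000, bond B=-72.2509.
  t=1,j=0: stock 54.5600 → up 61.1072 (V=-11.1437), down 48.0128 (V=-24.2381). Price -12.9642; hedge Δ=1.0000, bond B=-67.5242.
  t=1,j=1: stock 69.4400 → up 77.7728 (V=5.5219), down 61.1072 (V=-11.1437). Price 1.9158; hedge Δ=1.0000, bond B=-67.5242.
  t=0,j=0: stock 62.0000 → up 69.4400 (V=1.9158), down 54.5600 (V=-12.9642). Price -1.1067; hedge Δ=1.0000, bond B=-63.1067.
Root portfolio cost Δ·62+B reproduces V0=-1.1067.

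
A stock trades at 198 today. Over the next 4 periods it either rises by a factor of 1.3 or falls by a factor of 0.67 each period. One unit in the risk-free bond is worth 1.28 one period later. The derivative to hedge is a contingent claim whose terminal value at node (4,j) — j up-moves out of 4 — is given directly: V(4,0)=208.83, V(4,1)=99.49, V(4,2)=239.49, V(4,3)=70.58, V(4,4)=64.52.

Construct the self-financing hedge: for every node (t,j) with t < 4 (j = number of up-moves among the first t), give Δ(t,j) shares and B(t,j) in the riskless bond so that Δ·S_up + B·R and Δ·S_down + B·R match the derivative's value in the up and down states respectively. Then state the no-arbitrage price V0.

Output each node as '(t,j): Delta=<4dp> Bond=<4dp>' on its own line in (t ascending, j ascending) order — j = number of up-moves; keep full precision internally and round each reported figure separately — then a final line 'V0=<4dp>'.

(0,0): Delta=-0.0771 Bond=39.9380
(1,0): Delta=-1.0944 Bond=186.0745
(1,1): Delta=-0.0599 Bond=46.6959
(2,0): Delta=1.8428 Bond=-22.8941
(2,1): Delta=-1.1441 Bond=246.7350
(2,2): Delta=-0.0416 Bond=53.6408
(3,0): Delta=-2.9144 Bond=253.9939
(3,1): Delta=1.9232 Bond=-38.5929
(3,2): Delta=-1.1959 Bond=327.4410
(3,3): Delta=-0.0221 Bond=60.1756
V0=24.6670

Under the risk-neutral measure, an up-move has probability p* = (R−d)/(u−d) = 0.9683 and values discount at R = 1.28.
At expiry t=4: V(4,0)=208.8300, V(4,1)=99.4900, V(4,2)=239.4900, V(4,3)=70.5800, V(4,4)=64.5200
  t=3,j=0: stock 59.5511 → up 77.4164 (V=99.4900), down 39.8992 (V=208.8300). Price 80.4384; hedge Δ=-2.9144, bond B=253.9939.
  t=3,j=1: stock 115.5469 → up 150.2109 (V=239.4900), down 77.4164 (V=99.4900). Price 183.6293; hedge Δ=1.9232, bond B=-38.5929.
  t=3,j=2: stock 224.1954 → up 291.4540 (V=70.5800), down 150.2109 (V=239.4900). Price 59.3299; hedge Δ=-1.1959, bond B=327.4410.
  t=3,j=3: stock 435.0060 → up 565.5078 (V=64.5200), down 291.4540 (V=70.5800). Price 50.5565; hedge Δ=-0.0221, bond B=60.1756.
  t=2,j=0: stock 88.8822 → up 115.5469 (V=183.6293), down 59.5511 (V=80.4384). Price 140.9011; hedge Δ=1.8428, bond B=-22.8941.
  t=2,j=1: stock 172.4580 → up 224.1954 (V=59.3299), down 115.5469 (V=183.6293). Price 49.4343; hedge Δ=-1.1441, bond B=246.7350.
  t=2,j=2: stock 334.6200 → up 435.0060 (V=50.5565), down 224.1954 (V=59.3299). Price 39.7149; hedge Δ=-0.0416, bond B=53.6408.
  t=1,j=0: stock 132.6600 → up 172.4580 (V=49.4343), down 88.8822 (V=140.9011). Price 40.8891; hedge Δ=-1.0944, bond B=186.0745.
  t=1,j=1: stock 257.4000 → up 334.6200 (V=39.7149), down 172.4580 (V=49.4343). Price 31.2683; hedge Δ=-0.0599, bond B=46.6959.
  t=0,j=0: stock 198.0000 → up 257.4000 (V=31.2683), down 132.6600 (V=40.8891). Price 24.6670; hedge Δ=-0.0771, bond B=39.9380.
Root portfolio cost Δ·198+B reproduces V0=24.6670.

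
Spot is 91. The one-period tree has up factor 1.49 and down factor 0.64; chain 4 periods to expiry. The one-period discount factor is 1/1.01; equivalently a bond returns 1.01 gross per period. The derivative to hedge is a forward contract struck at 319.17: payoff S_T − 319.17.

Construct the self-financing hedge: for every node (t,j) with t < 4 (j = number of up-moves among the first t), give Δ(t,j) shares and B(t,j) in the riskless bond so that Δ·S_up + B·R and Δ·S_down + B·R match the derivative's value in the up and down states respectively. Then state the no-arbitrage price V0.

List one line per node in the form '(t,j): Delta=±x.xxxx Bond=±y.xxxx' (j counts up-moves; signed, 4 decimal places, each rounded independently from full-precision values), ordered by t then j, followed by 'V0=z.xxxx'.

The replicating-portfolio and risk-neutral prices coincide; use p* = (1.01−0.64)/(1.49−0.64) = 0.4353 for the latter.
Terminal payoffs: V(4,0)=-303.9027, V(4,1)=-283.6259, V(4,2)=-236.4189, V(4,3)=-126.5151, V(4,4)=129.3548
Node (3,0) S=23.8551: V=(p*·-283.6259+(1−p*)·-303.9027)/1.01=-292.1548; Δ=(-283.6259−-303.9027)/(35.5441−15.2673)=1.0000; B=V−Δ·S=-316.0099
Node (3,1) S=55.5377: V=(p*·-236.4189+(1−p*)·-283.6259)/1.01=-260.4722; Δ=(-236.4189−-283.6259)/(82.7511−35.5441)=1.0000; B=V−Δ·S=-316.0099
Node (3,2) S=129.2986: V=(p*·-126.5151+(1−p*)·-236.4189)/1.01=-186.7113; Δ=(-126.5151−-236.4189)/(192.6549−82.7511)=1.0000; B=V−Δ·S=-316.0099
Node (3,3) S=301.0234: V=(p*·129.3548+(1−p*)·-126.5151)/1.01=-14.9865; Δ=(129.3548−-126.5151)/(448.5248−192.6549)=1.0000; B=V−Δ·S=-316.0099
Node (2,0) S=37.2736: V=(p*·-260.4722+(1−p*)·-292.1548)/1.01=-275.6075; Δ=(-260.4722−-292.1548)/(55.5377−23.8551)=1.0000; B=V−Δ·S=-312.8811
Node (2,1) S=86.7776: V=(p*·-186.7113+(1−p*)·-260.4722)/1.01=-226.1035; Δ=(-186.7113−-260.4722)/(129.2986−55.5377)=1.0000; B=V−Δ·S=-312.8811
Node (2,2) S=202.0291: V=(p*·-14.9865+(1−p*)·-186.7113)/1.01=-110.8520; Δ=(-14.9865−-186.7113)/(301.0234−129.2986)=1.0000; B=V−Δ·S=-312.8811
Node (1,0) S=58.2400: V=(p*·-226.1035+(1−p*)·-275.6075)/1.01=-251.5433; Δ=(-226.1035−-275.6075)/(86.7776−37.2736)=1.0000; B=V−Δ·S=-309.7833
Node (1,1) S=135.5900: V=(p*·-110.8520+(1−p*)·-226.1035)/1.01=-174.1933; Δ=(-110.8520−-226.1035)/(202.0291−86.7776)=1.0000; B=V−Δ·S=-309.7833
Node (0,0) S=91.0000: V=(p*·-174.1933+(1−p*)·-251.5433)/1.01=-215.7161; Δ=(-174.1933−-251.5433)/(135.5900−58.2400)=1.0000; B=V−Δ·S=-306.7161
Self-financing check: at every node Δ·S+B equals the discounted successor values.

(0,0): Delta=1.0000 Bond=-306.7161
(1,0): Delta=1.0000 Bond=-309.7833
(1,1): Delta=1.0000 Bond=-309.7833
(2,0): Delta=1.0000 Bond=-312.8811
(2,1): Delta=1.0000 Bond=-312.8811
(2,2): Delta=1.0000 Bond=-312.8811
(3,0): Delta=1.0000 Bond=-316.0099
(3,1): Delta=1.0000 Bond=-316.0099
(3,2): Delta=1.0000 Bond=-316.0099
(3,3): Delta=1.0000 Bond=-316.0099
V0=-215.7161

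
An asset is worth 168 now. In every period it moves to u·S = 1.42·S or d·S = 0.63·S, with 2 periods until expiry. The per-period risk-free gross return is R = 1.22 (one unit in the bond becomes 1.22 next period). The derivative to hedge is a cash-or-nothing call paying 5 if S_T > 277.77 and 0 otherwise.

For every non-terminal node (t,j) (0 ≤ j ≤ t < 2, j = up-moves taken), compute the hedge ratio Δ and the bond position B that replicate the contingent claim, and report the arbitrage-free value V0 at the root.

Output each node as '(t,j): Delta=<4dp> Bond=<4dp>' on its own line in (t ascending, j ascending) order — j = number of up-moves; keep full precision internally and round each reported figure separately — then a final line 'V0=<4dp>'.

No-arbitrage ⇒ martingale measure with p* = (R−d)/(u−d) = 0.7468.
At expiry t=2: V(2,0)=0.0000, V(2,1)=0.0000, V(2,2)=5.0000
  t=1,j=0: stock 105.8400 → up 150.2928 (V=0.0000), down 66.6792 (V=0.0000). Price 0.0000; hedge Δ=0.0000, bond B=0.0000.
  t=1,j=1: stock 238.5600 → up 338.7552 (V=5.0000), down 150.2928 (V=0.0000). Price 3.0608; hedge Δ=0.0265, bond B=-3.2683.
  t=0,j=0: stock 168.0000 → up 238.5600 (V=3.0608), down 105.8400 (V=0.0000). Price 1.8737; hedge Δ=0.0231, bond B=-2.0007.
Check: Δ(0,0)·S0 + B(0,0) = 1.8737 = V0.

(0,0): Delta=0.0231 Bond=-2.0007
(1,0): Delta=0.0000 Bond=0.0000
(1,1): Delta=0.0265 Bond=-3.2683
V0=1.8737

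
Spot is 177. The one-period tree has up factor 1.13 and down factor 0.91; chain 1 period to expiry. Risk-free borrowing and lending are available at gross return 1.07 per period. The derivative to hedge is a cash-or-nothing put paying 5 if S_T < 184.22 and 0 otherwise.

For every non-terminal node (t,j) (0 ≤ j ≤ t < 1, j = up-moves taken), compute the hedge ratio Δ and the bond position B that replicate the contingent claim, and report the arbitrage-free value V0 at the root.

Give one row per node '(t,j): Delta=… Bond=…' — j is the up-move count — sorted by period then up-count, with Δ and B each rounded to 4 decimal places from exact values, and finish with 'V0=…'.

Since d<R<u, set p* = (R−d)/(u−d) = 0.7273; price each node as the discounted p*-expectation of its children.
Terminal payoffs: V(1,0)=5.0000, V(1,1)=0.0000
(0,0): S=177.0000. Δ = (V_up−V_dn)/(S_up−S_dn) = (0.0000−5.0000)/(200.0100−161.0700) = -0.1284. V = [p*·0.0000 + (1−p*)·5.0000]/1.07 = 1.2744. B = V − Δ·S = 24.0017.
Check: Δ(0,0)·S0 + B(0,0) = 1.2744 = V0.

(0,0): Delta=-0.1284 Bond=24.0017
V0=1.2744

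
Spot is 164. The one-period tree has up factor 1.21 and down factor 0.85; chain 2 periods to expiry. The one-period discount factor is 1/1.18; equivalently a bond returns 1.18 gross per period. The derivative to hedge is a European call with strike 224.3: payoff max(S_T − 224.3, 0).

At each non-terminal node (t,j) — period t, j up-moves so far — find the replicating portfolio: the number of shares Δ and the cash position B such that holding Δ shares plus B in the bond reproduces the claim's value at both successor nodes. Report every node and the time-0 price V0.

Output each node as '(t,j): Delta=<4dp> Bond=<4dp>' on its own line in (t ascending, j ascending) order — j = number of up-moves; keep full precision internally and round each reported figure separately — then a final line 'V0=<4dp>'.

(0,0): Delta=0.2081 Bond=-24.5789
(1,0): Delta=0.0000 Bond=0.0000
(1,1): Delta=0.2213 Bond=-31.6397
V0=9.5424

No-arbitrage ⇒ martingale measure with p* = (R−d)/(u−d) = 0.9167.
Payoff layer (t=2): V(2,0)=0.0000, V(2,1)=0.0000, V(2,2)=15.8124
(1,0): S=139.4000. Δ = (V_up−V_dn)/(S_up−S_dn) = (0.0000−0.0000)/(168.6740−118.4900) = 0.0000. V = [p*·0.0000 + (1−p*)·0.0000]/1.18 = 0.0000. B = V − Δ·S = 0.0000.
(1,1): S=198.4400. Δ = (V_up−V_dn)/(S_up−S_dn) = (15.8124−0.0000)/(240.1124−168.6740) = 0.2213. V = [p*·15.8124 + (1−p*)·0.0000]/1.18 = 12.2836. B = V − Δ·S = -31.6397.
(0,0): S=164.0000. Δ = (V_up−V_dn)/(S_up−S_dn) = (12.2836−0.0000)/(198.4400−139.4000) = 0.2081. V = [p*·12.2836 + (1−p*)·0.0000]/1.18 = 9.5424. B = V − Δ·S = -24.5789.
Root portfolio cost Δ·164+B reproduces V0=9.5424.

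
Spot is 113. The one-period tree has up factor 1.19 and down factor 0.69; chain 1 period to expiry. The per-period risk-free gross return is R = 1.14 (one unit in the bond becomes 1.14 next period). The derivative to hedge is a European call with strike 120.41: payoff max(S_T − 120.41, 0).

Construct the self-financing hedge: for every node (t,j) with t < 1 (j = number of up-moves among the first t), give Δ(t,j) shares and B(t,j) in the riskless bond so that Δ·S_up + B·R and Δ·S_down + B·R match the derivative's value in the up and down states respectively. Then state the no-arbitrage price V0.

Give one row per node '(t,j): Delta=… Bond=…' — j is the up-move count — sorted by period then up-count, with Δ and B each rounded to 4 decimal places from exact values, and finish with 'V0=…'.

(0,0): Delta=0.2488 Bond=-17.0200
V0=11.1000

No-arbitrage ⇒ martingale measure with p* = (R−d)/(u−d) = 0.9000.
Payoff layer (t=1): V(1,0)=0.0000, V(1,1)=14.0600
  t=0,j=0: stock 113.0000 → up 134.4700 (V=14.0600), down 77.9700 (V=0.0000). Price 11.1000; hedge Δ=0.2488, bond B=-17.0200.
Each (Δ,B) replicates both successor values, so the strategy is self-financing and V0 is arbitrage-free.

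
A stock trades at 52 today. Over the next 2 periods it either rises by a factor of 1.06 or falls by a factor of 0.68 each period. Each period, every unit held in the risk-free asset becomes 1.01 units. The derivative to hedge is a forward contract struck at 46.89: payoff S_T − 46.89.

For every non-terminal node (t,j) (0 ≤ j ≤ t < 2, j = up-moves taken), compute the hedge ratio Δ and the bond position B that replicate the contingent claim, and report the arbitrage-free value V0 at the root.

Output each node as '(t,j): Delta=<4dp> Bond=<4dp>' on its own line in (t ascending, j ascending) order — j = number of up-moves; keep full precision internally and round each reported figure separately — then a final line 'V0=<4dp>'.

(0,0): Delta=1.0000 Bond=-45.9661
(1,0): Delta=1.0000 Bond=-46.4257
(1,1): Delta=1.0000 Bond=-46.4257
V0=6.0339

Risk-neutral probability p* = (R−d)/(u−d) = (1.01−0.68)/(1.06−0.68) = 0.8684.
Terminal payoffs: V(2,0)=-22.8452, V(2,1)=-9.4084, V(2,2)=11.5372
Node (1,0) S=35.3600: V=(p*·-9.4084+(1−p*)·-22.8452)/1.01=-11.0657; Δ=(-9.4084−-22.8452)/(37.4816−24.0448)=1.0000; B=V−Δ·S=-46.4257
Node (1,1) S=55.1200: V=(p*·11.5372+(1−p*)·-9.4084)/1.01=8.6943; Δ=(11.5372−-9.4084)/(58.4272−37.4816)=1.0000; B=V−Δ·S=-46.4257
Node (0,0) S=52.0000: V=(p*·8.6943+(1−p*)·-11.0657)/1.01=6.0339; Δ=(8.6943−-11.0657)/(55.1200−35.3600)=1.0000; B=V−Δ·S=-45.9661
The time-0 hedge costs 6.0339, which is the no-arbitrage price.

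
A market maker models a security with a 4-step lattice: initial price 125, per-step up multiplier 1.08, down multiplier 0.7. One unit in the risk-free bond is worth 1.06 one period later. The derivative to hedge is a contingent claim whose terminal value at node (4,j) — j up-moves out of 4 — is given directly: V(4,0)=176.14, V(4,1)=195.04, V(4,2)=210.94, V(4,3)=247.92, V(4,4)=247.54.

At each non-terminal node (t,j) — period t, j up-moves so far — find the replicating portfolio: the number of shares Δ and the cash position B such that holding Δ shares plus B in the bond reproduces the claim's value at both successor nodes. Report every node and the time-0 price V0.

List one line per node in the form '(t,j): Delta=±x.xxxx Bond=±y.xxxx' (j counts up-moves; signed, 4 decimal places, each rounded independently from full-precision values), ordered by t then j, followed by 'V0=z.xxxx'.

The replicating-portfolio and risk-neutral prices coincide; use p* = (1.06−0.7)/(1.08−0.7) = 0.9474 for the latter.
Terminal payoffs: V(4,0)=176.1400, V(4,1)=195.0400, V(4,2)=210.9400, V(4,3)=247.9200, V(4,4)=247.5400
  t=3,j=0: stock 42.8750 → up 46.3050 (V=195.0400), down 30.0125 (V=176.1400). Price 183.0616; hedge Δ=1.1600, bond B=133.3247.
  t=3,j=1: stock 66.1500 → up 71.4420 (V=210.9400), down 46.3050 (V=195.0400). Price 198.2105; hedge Δ=0.6325, bond B=156.3684.
  t=3,j=2: stock 102.0600 → up 110.2248 (V=247.9200), down 71.4420 (V=210.9400). Price 232.0506; hedge Δ=0.9535, bond B=134.7349.
  t=3,j=3: stock 157.4640 → up 170.0611 (V=247.5400), down 110.2248 (V=247.9200). Price 233.5472; hedge Δ=-0.0064, bond B=234.5472.
  t=2,j=0: stock 61.2500 → up 66.1500 (V=198.2105), down 42.8750 (V=183.0616). Price 186.2389; hedge Δ=0.6509, bond B=146.3732.
  t=2,j=1: stock 94.5000 → up 102.0600 (V=232.0506), down 66.1500 (V=198.2105). Price 217.2355; hedge Δ=0.9424, bond B=128.1825.
  t=2,j=2: stock 145.8000 → up 157.4640 (V=233.5472), down 102.0600 (V=232.0506). Price 220.2532; hedge Δ=0.0270, bond B=216.3150.
  t=1,j=0: stock 87.5000 → up 94.5000 (V=217.2355), down 61.2500 (V=186.2389). Price 203.4001; hedge Δ=0.9322, bond B=121.8301.
  t=1,j=1: stock 135.0000 → up 145.8000 (V=220.2532), down 94.5000 (V=217.2355). Price 207.6362; hedge Δ=0.0588, bond B=199.6948.
  t=0,j=0: stock 125.0000 → up 135.0000 (V=207.6362), down 87.5000 (V=203.4001). Price 195.6729; hedge Δ=0.0892, bond B=184.5251.
The time-0 hedge costs 195.6729, which is the no-arbitrage price.

(0,0): Delta=0.0892 Bond=184.5251
(1,0): Delta=0.9322 Bond=121.8301
(1,1): Delta=0.0588 Bond=199.6948
(2,0): Delta=0.6509 Bond=146.3732
(2,1): Delta=0.9424 Bond=128.1825
(2,2): Delta=0.0270 Bond=216.3150
(3,0): Delta=1.1600 Bond=133.3247
(3,1): Delta=0.6325 Bond=156.3684
(3,2): Delta=0.9535 Bond=134.7349
(3,3): Delta=-0.0064 Bond=234.5472
V0=195.6729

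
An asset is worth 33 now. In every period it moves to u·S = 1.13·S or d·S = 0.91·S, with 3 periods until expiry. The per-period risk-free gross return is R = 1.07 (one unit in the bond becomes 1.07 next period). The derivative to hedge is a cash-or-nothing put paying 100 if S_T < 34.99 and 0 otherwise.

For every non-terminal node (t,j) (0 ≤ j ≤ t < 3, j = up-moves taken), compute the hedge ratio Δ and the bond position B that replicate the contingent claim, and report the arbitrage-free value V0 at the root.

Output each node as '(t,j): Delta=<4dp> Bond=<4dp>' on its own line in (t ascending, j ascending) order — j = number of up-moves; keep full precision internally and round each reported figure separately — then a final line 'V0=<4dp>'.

(0,0): Delta=-4.7726 Bond=172.3977
(1,0): Delta=-10.2881 Bond=350.0973
(1,1): Delta=-3.1069 Bond=122.3536
(2,0): Delta=0.0000 Bond=93.4579
(2,1): Delta=-13.3950 Bond=480.0340
(2,2): Delta=0.0000 Bond=0.0000
V0=14.9031

Under the risk-neutral measure, an up-move has probability p* = (R−d)/(u−d) = 0.7273 and values discount at R = 1.07.
Payoff layer (t=3): V(3,0)=100.0000, V(3,1)=100.0000, V(3,2)=0.0000, V(3,3)=0.0000
(2,0): S=27.3273. Δ = (V_up−V_dn)/(S_up−S_dn) = (100.0000−100.0000)/(30.8798−24.8678) = 0.0000. V = [p*·100.0000 + (1−p*)·100.0000]/1.07 = 93.4579. B = V − Δ·S = 93.4579.
(2,1): S=33.9339. Δ = (V_up−V_dn)/(S_up−S_dn) = (0.0000−100.0000)/(38.3453−30.8798) = -13.3950. V = [p*·0.0000 + (1−p*)·100.0000]/1.07 = 25.4885. B = V − Δ·S = 480.0340.
(2,2): S=42.1377. Δ = (V_up−V_dn)/(S_up−S_dn) = (0.0000−0.0000)/(47.6156−38.3453) = 0.0000. V = [p*·0.0000 + (1−p*)·0.0000]/1.07 = 0.0000. B = V − Δ·S = 0.0000.
(1,0): S=30.0300. Δ = (V_up−V_dn)/(S_up−S_dn) = (25.4885−93.4579)/(33.9339−27.3273) = -10.2881. V = [p*·25.4885 + (1−p*)·93.4579]/1.07 = 41.1455. B = V − Δ·S = 350.0973.
(1,1): S=37.2900. Δ = (V_up−V_dn)/(S_up−S_dn) = (0.0000−25.4885)/(42.1377−33.9339) = -3.1069. V = [p*·0.0000 + (1−p*)·25.4885]/1.07 = 6.4967. B = V − Δ·S = 122.3536.
(0,0): S=33.0000. Δ = (V_up−V_dn)/(S_up−S_dn) = (6.4967−41.1455)/(37.2900−30.0300) = -4.7726. V = [p*·6.4967 + (1−p*)·41.1455]/1.07 = 14.9031. B = V − Δ·S = 172.3977.
The time-0 hedge costs 14.9031, which is the no-arbitrage price.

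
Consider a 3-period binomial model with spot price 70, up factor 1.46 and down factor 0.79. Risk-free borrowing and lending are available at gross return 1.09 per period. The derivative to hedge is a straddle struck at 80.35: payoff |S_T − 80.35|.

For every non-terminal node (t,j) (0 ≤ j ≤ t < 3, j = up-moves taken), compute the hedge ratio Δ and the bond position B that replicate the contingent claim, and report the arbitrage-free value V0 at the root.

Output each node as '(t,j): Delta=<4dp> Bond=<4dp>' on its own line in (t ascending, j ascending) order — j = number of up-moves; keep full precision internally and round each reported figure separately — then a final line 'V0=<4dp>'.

Under the risk-neutral measure, an up-move has probability p* = (R−d)/(u−d) = 0.4478 and values discount at R = 1.09.
Terminal payoffs: V(3,0)=45.8373, V(3,1)=16.5670, V(3,2)=37.5275, V(3,3)=137.4995
(2,0): S=43.6870. Δ = (V_up−V_dn)/(S_up−S_dn) = (16.5670−45.8373)/(63.7830−34.5127) = -1.0000. V = [p*·16.5670 + (1−p*)·45.8373]/1.09 = 30.0286. B = V − Δ·S = 73.7156.
(2,1): S=80.7380. Δ = (V_up−V_dn)/(S_up−S_dn) = (37.5275−16.5670)/(117.8775−63.7830) = 0.3875. V = [p*·37.5275 + (1−p*)·16.5670]/1.09 = 23.8094. B = V − Δ·S = -7.4749.
(2,2): S=149.2120. Δ = (V_up−V_dn)/(S_up−S_dn) = (137.4995−37.5275)/(217.8495−117.8775) = 1.0000. V = [p*·137.4995 + (1−p*)·37.5275]/1.09 = 75.4964. B = V − Δ·S = -73.7156.
(1,0): S=55.3000. Δ = (V_up−V_dn)/(S_up−S_dn) = (23.8094−30.0286)/(80.7380−43.6870) = -0.1679. V = [p*·23.8094 + (1−p*)·30.0286]/1.09 = 24.9944. B = V − Δ·S = 34.2767.
(1,1): S=102.2000. Δ = (V_up−V_dn)/(S_up−S_dn) = (75.4964−23.8094)/(149.2120−80.7380) = 0.7548. V = [p*·75.4964 + (1−p*)·23.8094]/1.09 = 43.0760. B = V − Δ·S = -34.0687.
(0,0): S=70.0000. Δ = (V_up−V_dn)/(S_up−S_dn) = (43.0760−24.9944)/(102.2000−55.3000) = 0.3855. V = [p*·43.0760 + (1−p*)·24.9944]/1.09 = 30.3584. B = V − Δ·S = 3.3709.
Each (Δ,B) replicates both successor values, so the strategy is self-financing and V0 is arbitrage-free.

(0,0): Delta=0.3855 Bond=3.3709
(1,0): Delta=-0.1679 Bond=34.2767
(1,1): Delta=0.7548 Bond=-34.0687
(2,0): Delta=-1.0000 Bond=73.7156
(2,1): Delta=0.3875 Bond=-7.4749
(2,2): Delta=1.0000 Bond=-73.7156
V0=30.3584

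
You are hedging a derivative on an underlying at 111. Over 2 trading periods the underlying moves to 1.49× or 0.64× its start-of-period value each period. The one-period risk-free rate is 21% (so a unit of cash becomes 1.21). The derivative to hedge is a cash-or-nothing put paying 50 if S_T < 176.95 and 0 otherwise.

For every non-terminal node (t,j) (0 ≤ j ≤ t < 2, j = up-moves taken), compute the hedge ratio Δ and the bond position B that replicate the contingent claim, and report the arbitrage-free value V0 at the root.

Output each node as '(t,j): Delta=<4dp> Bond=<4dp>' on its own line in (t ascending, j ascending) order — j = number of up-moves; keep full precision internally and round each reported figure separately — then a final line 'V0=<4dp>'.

Risk-neutral probability p* = (R−d)/(u−d) = (1.21−0.64)/(1.49−0.64) = 0.6706.
At expiry t=2: V(2,0)=50.0000, V(2,1)=50.0000, V(2,2)=0.0000
Node (1,0) S=71.0400: V=(p*·50.0000+(1−p*)·50.0000)/1.21=41.3223; Δ=(50.0000−50.0000)/(105.8496−45.4656)=0.0000; B=V−Δ·S=41.3223
Node (1,1) S=165.3900: V=(p*·0.0000+(1−p*)·50.0000)/1.21=13.6121; Δ=(0.0000−50.0000)/(246.4311−105.8496)=-0.3557; B=V−Δ·S=72.4356
Node (0,0) S=111.0000: V=(p*·13.6121+(1−p*)·41.3223)/1.21=18.7935; Δ=(13.6121−41.3223)/(165.3900−71.0400)=-0.2937; B=V−Δ·S=51.3938
Self-financing check: at every node Δ·S+B equals the discounted successor values.

(0,0): Delta=-0.2937 Bond=51.3938
(1,0): Delta=0.0000 Bond=41.3223
(1,1): Delta=-0.3557 Bond=72.4356
V0=18.7935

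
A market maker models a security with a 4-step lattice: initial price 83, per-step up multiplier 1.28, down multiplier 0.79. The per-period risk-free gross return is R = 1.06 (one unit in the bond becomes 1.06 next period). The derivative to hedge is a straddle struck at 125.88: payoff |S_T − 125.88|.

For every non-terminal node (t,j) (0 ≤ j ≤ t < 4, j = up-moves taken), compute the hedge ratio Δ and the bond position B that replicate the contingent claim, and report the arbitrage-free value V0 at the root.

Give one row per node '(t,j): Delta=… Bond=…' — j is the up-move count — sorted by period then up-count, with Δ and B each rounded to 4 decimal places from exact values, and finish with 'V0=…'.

(0,0): Delta=-0.2144 Bond=54.1975
(1,0): Delta=-0.8044 Bond=96.1311
(1,1): Delta=0.0822 Bond=25.9309
(2,0): Delta=-1.0000 Bond=112.0328
(2,1): Delta=-0.7060 Bond=93.6417
(2,2): Delta=0.4786 Bond=-26.4172
(3,0): Delta=-1.0000 Bond=118.7547
(3,1): Delta=-1.0000 Bond=118.7547
(3,2): Delta=-0.5581 Bond=83.3758
(3,3): Delta=1.0000 Bond=-118.7547
V0=36.3992

Since d<R<u, set p* = (R−d)/(u−d) = 0.5510; price each node as the discounted p*-expectation of its children.
Payoff layer (t=4): V(4,0)=93.5514, V(4,1)=73.4995, V(4,2)=41.0104, V(4,3)=11.6303, V(4,4)=96.9214
(3,0): S=40.9222. Δ = (V_up−V_dn)/(S_up−S_dn) = (73.4995−93.5514)/(52.3805−32.3286) = -1.0000. V = [p*·73.4995 + (1−p*)·93.5514]/1.06 = 77.8325. B = V − Δ·S = 118.7547.
(3,1): S=66.3044. Δ = (V_up−V_dn)/(S_up−S_dn) = (41.0104−73.4995)/(84.8696−52.3805) = -1.0000. V = [p*·41.0104 + (1−p*)·73.4995]/1.06 = 52.4503. B = V − Δ·S = 118.7547.
(3,2): S=107.4299. Δ = (V_up−V_dn)/(S_up−S_dn) = (11.6303−41.0104)/(137.5103−84.8696) = -0.5581. V = [p*·11.6303 + (1−p*)·41.0104]/1.06 = 23.4164. B = V − Δ·S = 83.3758.
(3,3): S=174.0636. Δ = (V_up−V_dn)/(S_up−S_dn) = (96.9214−11.6303)/(222.8014−137.5103) = 1.0000. V = [p*·96.9214 + (1−p*)·11.6303]/1.06 = 55.3089. B = V − Δ·S = -118.7547.
(2,0): S=51.8003. Δ = (V_up−V_dn)/(S_up−S_dn) = (52.4503−77.8325)/(66.3044−40.9222) = -1.0000. V = [p*·52.4503 + (1−p*)·77.8325]/1.06 = 60.2325. B = V − Δ·S = 112.0328.
(2,1): S=83.9296. Δ = (V_up−V_dn)/(S_up−S_dn) = (23.4164−52.4503)/(107.4299−66.3044) = -0.7060. V = [p*·23.4164 + (1−p*)·52.4503]/1.06 = 34.3887. B = V − Δ·S = 93.6417.
(2,2): S=135.9872. Δ = (V_up−V_dn)/(S_up−S_dn) = (55.3089−23.4164)/(174.0636−107.4299) = 0.4786. V = [p*·55.3089 + (1−p*)·23.4164]/1.06 = 38.6696. B = V − Δ·S = -26.4172.
(1,0): S=65.5700. Δ = (V_up−V_dn)/(S_up−S_dn) = (34.3887−60.2325)/(83.9296−51.8003) = -0.8044. V = [p*·34.3887 + (1−p*)·60.2325]/1.06 = 43.3887. B = V − Δ·S = 96.1311.
(1,1): S=106.2400. Δ = (V_up−V_dn)/(S_up−S_dn) = (38.6696−34.3887)/(135.9872−83.9296) = 0.0822. V = [p*·38.6696 + (1−p*)·34.3887]/1.06 = 34.6675. B = V − Δ·S = 25.9309.
(0,0): S=83.0000. Δ = (V_up−V_dn)/(S_up−S_dn) = (34.6675−43.3887)/(106.2400−65.5700) = -0.2144. V = [p*·34.6675 + (1−p*)·43.3887]/1.06 = 36.3992. B = V − Δ·S = 54.1975.
Self-financing check: at every node Δ·S+B equals the discounted successor values.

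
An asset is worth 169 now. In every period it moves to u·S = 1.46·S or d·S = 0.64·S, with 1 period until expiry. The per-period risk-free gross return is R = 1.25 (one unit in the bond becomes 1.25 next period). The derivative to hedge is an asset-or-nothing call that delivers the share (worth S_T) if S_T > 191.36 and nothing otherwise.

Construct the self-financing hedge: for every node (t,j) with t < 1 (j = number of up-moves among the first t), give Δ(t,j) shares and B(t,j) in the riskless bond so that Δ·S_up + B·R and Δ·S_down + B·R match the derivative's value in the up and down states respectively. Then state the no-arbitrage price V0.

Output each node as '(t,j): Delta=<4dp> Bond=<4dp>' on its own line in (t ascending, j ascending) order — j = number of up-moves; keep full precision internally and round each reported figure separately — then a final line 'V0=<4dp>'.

(0,0): Delta=1.7805 Bond=-154.0620
V0=146.8404

Under the risk-neutral measure, an up-move has probability p* = (R−d)/(u−d) = 0.7439 and values discount at R = 1.25.
Terminal payoffs: V(1,0)=0.0000, V(1,1)=246.7400
  t=0,j=0: stock 169.0000 → up 246.7400 (V=246.7400), down 108.1600 (V=0.0000). Price 146.8404; hedge Δ=1.7805, bond B=-154.0620.
The time-0 hedge costs 146.8404, which is the no-arbitrage price.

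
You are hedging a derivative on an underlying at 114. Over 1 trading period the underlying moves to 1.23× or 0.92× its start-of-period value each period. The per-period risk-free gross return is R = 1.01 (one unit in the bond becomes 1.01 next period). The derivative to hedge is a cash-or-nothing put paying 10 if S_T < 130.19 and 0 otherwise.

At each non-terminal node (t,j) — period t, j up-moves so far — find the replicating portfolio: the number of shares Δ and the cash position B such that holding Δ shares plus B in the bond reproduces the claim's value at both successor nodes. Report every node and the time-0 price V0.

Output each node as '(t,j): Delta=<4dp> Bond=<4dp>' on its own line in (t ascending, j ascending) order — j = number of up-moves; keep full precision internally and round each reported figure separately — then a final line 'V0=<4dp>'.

Risk-neutral probability p* = (R−d)/(u−d) = (1.01−0.92)/(1.23−0.92) = 0.2903.
Payoff layer (t=1): V(1,0)=10.0000, V(1,1)=0.0000
  t=0,j=0: stock 114.0000 → up 140.2200 (V=0.0000), down 104.8800 (V=10.0000). Price 7.0265; hedge Δ=-0.2830, bond B=39.2846.
Self-financing check: at every node Δ·S+B equals the discounted successor values.

(0,0): Delta=-0.2830 Bond=39.2846
V0=7.0265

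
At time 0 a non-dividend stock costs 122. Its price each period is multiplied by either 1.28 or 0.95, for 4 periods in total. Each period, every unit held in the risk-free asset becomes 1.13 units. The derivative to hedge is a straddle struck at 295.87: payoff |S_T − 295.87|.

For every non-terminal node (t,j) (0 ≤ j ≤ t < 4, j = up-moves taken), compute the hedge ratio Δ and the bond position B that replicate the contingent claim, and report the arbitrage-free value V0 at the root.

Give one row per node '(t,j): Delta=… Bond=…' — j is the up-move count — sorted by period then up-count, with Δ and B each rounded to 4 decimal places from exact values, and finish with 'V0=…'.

Under the risk-neutral measure, an up-move has probability p* = (R−d)/(u−d) = 0.5455 and values discount at R = 1.13.
Payoff layer (t=4): V(4,0)=196.5002, V(4,1)=161.9823, V(4,2)=115.4740, V(4,3)=52.8101, V(4,4)=31.6213
Node (3,0) S=104.5997: V=(p*·161.9823+(1−p*)·196.5002)/1.13=157.2321; Δ=(161.9823−196.5002)/(133.8877−99.3698)=-1.0000; B=V−Δ·S=261.8319
Node (3,1) S=140.9344: V=(p*·115.4740+(1−p*)·161.9823)/1.13=120.8975; Δ=(115.4740−161.9823)/(180.3960−133.8877)=-1.0000; B=V−Δ·S=261.8319
Node (3,2) S=189.8906: V=(p*·52.8101+(1−p*)·115.4740)/1.13=71.9413; Δ=(52.8101−115.4740)/(243.0599−180.3960)=-1.0000; B=V−Δ·S=261.8319
Node (3,3) S=255.8525: V=(p*·31.6213+(1−p*)·52.8101)/1.13=36.5067; Δ=(31.6213−52.8101)/(327.4913−243.0599)=-0.2510; B=V−Δ·S=100.7152
Node (2,0) S=110.1050: V=(p*·120.8975+(1−p*)·157.2321)/1.13=121.6046; Δ=(120.8975−157.2321)/(140.9344−104.5997)=-1.0000; B=V−Δ·S=231.7096
Node (2,1) S=148.3520: V=(p*·71.9413+(1−p*)·120.8975)/1.13=83.3576; Δ=(71.9413−120.8975)/(189.8906−140.9344)=-1.0000; B=V−Δ·S=231.7096
Node (2,2) S=199.8848: V=(p*·36.5067+(1−p*)·71.9413)/1.13=46.5605; Δ=(36.5067−71.9413)/(255.8525−189.8906)=-0.5372; B=V−Δ·S=153.9381
Node (1,0) S=115.9000: V=(p*·83.3576+(1−p*)·121.6046)/1.13=89.1528; Δ=(83.3576−121.6046)/(148.3520−110.1050)=-1.0000; B=V−Δ·S=205.0528
Node (1,1) S=156.1600: V=(p*·46.5605+(1−p*)·83.3576)/1.13=56.0057; Δ=(46.5605−83.3576)/(199.8848−148.3520)=-0.7141; B=V−Δ·S=167.5122
Node (0,0) S=122.0000: V=(p*·56.0057+(1−p*)·89.1528)/1.13=62.8961; Δ=(56.0057−89.1528)/(156.1600−115.9000)=-0.8233; B=V−Δ·S=163.3417
Self-financing check: at every node Δ·S+B equals the discounted successor values.

(0,0): Delta=-0.8233 Bond=163.3417
(1,0): Delta=-1.0000 Bond=205.0528
(1,1): Delta=-0.7141 Bond=167.5122
(2,0): Delta=-1.0000 Bond=231.7096
(2,1): Delta=-1.0000 Bond=231.7096
(2,2): Delta=-0.5372 Bond=153.9381
(3,0): Delta=-1.0000 Bond=261.8319
(3,1): Delta=-1.0000 Bond=261.8319
(3,2): Delta=-1.0000 Bond=261.8319
(3,3): Delta=-0.2510 Bond=100.7152
V0=62.8961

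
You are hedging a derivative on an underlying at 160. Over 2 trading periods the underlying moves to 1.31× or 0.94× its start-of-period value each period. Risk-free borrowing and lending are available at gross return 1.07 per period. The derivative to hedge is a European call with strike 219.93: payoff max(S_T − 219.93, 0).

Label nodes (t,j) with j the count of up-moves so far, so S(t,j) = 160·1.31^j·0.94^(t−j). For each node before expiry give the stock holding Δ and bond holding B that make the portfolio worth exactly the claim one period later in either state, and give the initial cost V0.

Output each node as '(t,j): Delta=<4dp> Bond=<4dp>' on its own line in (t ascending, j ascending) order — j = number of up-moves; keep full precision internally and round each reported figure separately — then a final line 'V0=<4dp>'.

Under the risk-neutral measure, an up-move has probability p* = (R−d)/(u−d) = 0.3514 and values discount at R = 1.07.
At expiry t=2: V(2,0)=0.0000, V(2,1)=0.0000, V(2,2)=54.6460
  t=1,j=0: stock 150.4000 → up 197.0240 (V=0.0000), down 141.3760 (V=0.0000). Price 0.0000; hedge Δ=0.0000, bond B=0.0000.
  t=1,j=1: stock 209.6000 → up 274.5760 (V=54.6460), down 197.0240 (V=0.0000). Price 17.9439; hedge Δ=0.7046, bond B=-129.7480.
  t=0,j=0: stock 160.0000 → up 209.6000 (V=17.9439), down 150.4000 (V=0.0000). Price 5.8922; hedge Δ=0.3031, bond B=-42.6048.
Check: Δ(0,0)·S0 + B(0,0) = 5.8922 = V0.

(0,0): Delta=0.3031 Bond=-42.6048
(1,0): Delta=0.0000 Bond=0.0000
(1,1): Delta=0.7046 Bond=-129.7480
V0=5.8922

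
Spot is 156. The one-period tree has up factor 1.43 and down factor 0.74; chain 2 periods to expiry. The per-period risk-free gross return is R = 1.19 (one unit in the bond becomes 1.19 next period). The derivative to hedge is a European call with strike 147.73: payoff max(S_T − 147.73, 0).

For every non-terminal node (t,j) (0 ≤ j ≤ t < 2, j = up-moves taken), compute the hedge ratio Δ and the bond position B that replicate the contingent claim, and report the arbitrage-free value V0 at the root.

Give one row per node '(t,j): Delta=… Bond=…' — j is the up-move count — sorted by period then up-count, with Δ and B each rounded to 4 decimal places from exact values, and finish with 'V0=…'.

(0,0): Delta=0.8308 Bond=-72.6061
(1,0): Delta=0.2178 Bond=-15.6356
(1,1): Delta=1.0000 Bond=-124.1429
V0=57.0012

No-arbitrage ⇒ martingale measure with p* = (R−d)/(u−d) = 0.6522.
Terminal values V(2,·): V(2,0)=0.0000, V(2,1)=17.3492, V(2,2)=171.2744
  t=1,j=0: stock 115.4400 → up 165.0792 (V=17.3492), down 85.4256 (V=0.0000). Price 9.5081; hedge Δ=0.2178, bond B=-15.6356.
  t=1,j=1: stock 223.0800 → up 319.0044 (V=171.2744), down 165.0792 (V=17.3492). Price 98.9371; hedge Δ=1.0000, bond B=-124.1429.
  t=0,j=0: stock 156.0000 → up 223.0800 (V=98.9371), down 115.4400 (V=9.5081). Price 57.0012; hedge Δ=0.8308, bond B=-72.6061.
The time-0 hedge costs 57.0012, which is the no-arbitrage price.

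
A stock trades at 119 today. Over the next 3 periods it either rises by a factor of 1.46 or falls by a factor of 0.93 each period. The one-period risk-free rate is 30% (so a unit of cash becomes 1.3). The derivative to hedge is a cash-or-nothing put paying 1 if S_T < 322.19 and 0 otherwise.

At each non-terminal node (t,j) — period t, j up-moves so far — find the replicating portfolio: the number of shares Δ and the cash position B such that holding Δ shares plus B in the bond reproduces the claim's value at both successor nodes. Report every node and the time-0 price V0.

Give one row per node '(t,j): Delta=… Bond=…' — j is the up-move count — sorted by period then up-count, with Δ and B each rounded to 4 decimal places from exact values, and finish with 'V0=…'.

(0,0): Delta=-0.0046 Bond=0.8444
(1,0): Delta=0.0000 Bond=0.5917
(1,1): Delta=-0.0058 Bond=1.3166
(2,0): Delta=0.0000 Bond=0.7692
(2,1): Delta=0.0000 Bond=0.7692
(2,2): Delta=-0.0074 Bond=2.1190
V0=0.3003

The replicating-portfolio and risk-neutral prices coincide; use p* = (1.3−0.93)/(1.46−0.93) = 0.6981 for the latter.
Payoff layer (t=3): V(3,0)=1.0000, V(3,1)=1.0000, V(3,2)=1.0000, V(3,3)=0.0000
(2,0): S=102.9231. Δ = (V_up−V_dn)/(S_up−S_dn) = (1.0000−1.0000)/(150.2677−95.7185) = 0.0000. V = [p*·1.0000 + (1−p*)·1.0000]/1.3 = 0.7692. B = V − Δ·S = 0.7692.
(2,1): S=161.5782. Δ = (V_up−V_dn)/(S_up−S_dn) = (1.0000−1.0000)/(235.9042−150.2677) = 0.0000. V = [p*·1.0000 + (1−p*)·1.0000]/1.3 = 0.7692. B = V − Δ·S = 0.7692.
(2,2): S=253.6604. Δ = (V_up−V_dn)/(S_up−S_dn) = (0.0000−1.0000)/(370.3442−235.9042) = -0.0074. V = [p*·0.0000 + (1−p*)·1.0000]/1.3 = 0.2322. B = V − Δ·S = 2.1190.
(1,0): S=110.6700. Δ = (V_up−V_dn)/(S_up−S_dn) = (0.7692−0.7692)/(161.5782−102.9231) = 0.0000. V = [p*·0.7692 + (1−p*)·0.7692]/1.3 = 0.5917. B = V − Δ·S = 0.5917.
(1,1): S=173.7400. Δ = (V_up−V_dn)/(S_up−S_dn) = (0.2322−0.7692)/(253.6604−161.5782) = -0.0058. V = [p*·0.2322 + (1−p*)·0.7692]/1.3 = 0.3033. B = V − Δ·S = 1.3166.
(0,0): S=119.0000. Δ = (V_up−V_dn)/(S_up−S_dn) = (0.3033−0.5917)/(173.7400−110.6700) = -0.0046. V = [p*·0.3033 + (1−p*)·0.5917]/1.3 = 0.3003. B = V − Δ·S = 0.8444.
Root portfolio cost Δ·119+B reproduces V0=0.3003.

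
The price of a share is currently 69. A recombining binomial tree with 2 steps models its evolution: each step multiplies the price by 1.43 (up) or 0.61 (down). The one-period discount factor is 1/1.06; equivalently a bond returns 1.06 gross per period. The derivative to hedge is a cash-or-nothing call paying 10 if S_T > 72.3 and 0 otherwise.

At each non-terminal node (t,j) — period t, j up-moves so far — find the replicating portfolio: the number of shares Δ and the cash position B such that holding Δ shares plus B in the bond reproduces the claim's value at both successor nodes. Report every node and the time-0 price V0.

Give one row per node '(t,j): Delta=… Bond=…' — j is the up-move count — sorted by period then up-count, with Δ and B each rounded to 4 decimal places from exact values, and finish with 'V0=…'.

The replicating-portfolio and risk-neutral prices coincide; use p* = (1.06−0.61)/(1.43−0.61) = 0.5488 for the latter.
Terminal values V(2,·): V(2,0)=0.0000, V(2,1)=0.0000, V(2,2)=10.0000
(1,0): S=42.0900. Δ = (V_up−V_dn)/(S_up−S_dn) = (0.0000−0.0000)/(60.1887−25.6749) = 0.0000. V = [p*·0.0000 + (1−p*)·0.0000]/1.06 = 0.0000. B = V − Δ·S = 0.0000.
(1,1): S=98.6700. Δ = (V_up−V_dn)/(S_up−S_dn) = (10.0000−0.0000)/(141.0981−60.1887) = 0.1236. V = [p*·10.0000 + (1−p*)·0.0000]/1.06 = 5.1772. B = V − Δ·S = -7.0179.
(0,0): S=69.0000. Δ = (V_up−V_dn)/(S_up−S_dn) = (5.1772−0.0000)/(98.6700−42.0900) = 0.0915. V = [p*·5.1772 + (1−p*)·0.0000]/1.06 = 2.6803. B = V − Δ·S = -3.6333.
Check: Δ(0,0)·S0 + B(0,0) = 2.6803 = V0.

(0,0): Delta=0.0915 Bond=-3.6333
(1,0): Delta=0.0000 Bond=0.0000
(1,1): Delta=0.1236 Bond=-7.0179
V0=2.6803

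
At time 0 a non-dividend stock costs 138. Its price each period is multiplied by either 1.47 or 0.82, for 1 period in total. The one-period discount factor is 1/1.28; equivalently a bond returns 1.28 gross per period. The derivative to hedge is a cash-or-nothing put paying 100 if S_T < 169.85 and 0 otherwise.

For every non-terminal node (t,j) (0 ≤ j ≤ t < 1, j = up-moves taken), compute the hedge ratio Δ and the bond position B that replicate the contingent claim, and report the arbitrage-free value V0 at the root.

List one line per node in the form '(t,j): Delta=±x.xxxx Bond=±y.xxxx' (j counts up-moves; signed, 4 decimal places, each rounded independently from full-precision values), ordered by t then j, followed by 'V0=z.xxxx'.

Since d<R<u, set p* = (R−d)/(u−d) = 0.7077; price each node as the discounted p*-expectation of its children.
Terminal values V(1,·): V(1,0)=100.0000, V(1,1)=0.0000
  t=0,j=0: stock 138.0000 → up 202.8600 (V=0.0000), down 113.1600 (V=100.0000). Price 22.8365; hedge Δ=-1.1148, bond B=176.6827.
Each (Δ,B) replicates both successor values, so the strategy is self-financing and V0 is arbitrage-free.

(0,0): Delta=-1.1148 Bond=176.6827
V0=22.8365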